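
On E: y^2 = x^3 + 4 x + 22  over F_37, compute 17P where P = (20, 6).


k = 17 = 10001_2 (binary, LSB first: 10001)
Double-and-add from P = (20, 6):
  bit 0 = 1: acc = O + (20, 6) = (20, 6)
  bit 1 = 0: acc unchanged = (20, 6)
  bit 2 = 0: acc unchanged = (20, 6)
  bit 3 = 0: acc unchanged = (20, 6)
  bit 4 = 1: acc = (20, 6) + (32, 5) = (31, 35)

17P = (31, 35)


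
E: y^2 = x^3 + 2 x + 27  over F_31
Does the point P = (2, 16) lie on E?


Check whether y^2 = x^3 + 2 x + 27 (mod 31) for (x, y) = (2, 16).
LHS: y^2 = 16^2 mod 31 = 8
RHS: x^3 + 2 x + 27 = 2^3 + 2*2 + 27 mod 31 = 8
LHS = RHS

Yes, on the curve


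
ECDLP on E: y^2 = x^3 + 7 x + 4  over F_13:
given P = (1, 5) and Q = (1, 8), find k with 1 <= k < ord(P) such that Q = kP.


Enumerate multiples of P until we hit Q = (1, 8):
  1P = (1, 5)
  2P = (12, 10)
  3P = (3, 0)
  4P = (12, 3)
  5P = (1, 8)
Match found at i = 5.

k = 5


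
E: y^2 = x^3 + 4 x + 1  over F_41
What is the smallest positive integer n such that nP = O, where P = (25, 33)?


Compute successive multiples of P until we hit O:
  1P = (25, 33)
  2P = (0, 1)
  3P = (20, 39)
  4P = (4, 32)
  5P = (16, 26)
  6P = (33, 20)
  7P = (26, 25)
  8P = (13, 35)
  ... (continuing to 47P)
  47P = O

ord(P) = 47


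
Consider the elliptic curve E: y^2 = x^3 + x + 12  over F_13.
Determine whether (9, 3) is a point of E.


Check whether y^2 = x^3 + 1 x + 12 (mod 13) for (x, y) = (9, 3).
LHS: y^2 = 3^2 mod 13 = 9
RHS: x^3 + 1 x + 12 = 9^3 + 1*9 + 12 mod 13 = 9
LHS = RHS

Yes, on the curve


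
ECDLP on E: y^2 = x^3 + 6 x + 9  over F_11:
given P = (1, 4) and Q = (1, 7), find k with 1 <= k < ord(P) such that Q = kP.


Enumerate multiples of P until we hit Q = (1, 7):
  1P = (1, 4)
  2P = (7, 3)
  3P = (7, 8)
  4P = (1, 7)
Match found at i = 4.

k = 4


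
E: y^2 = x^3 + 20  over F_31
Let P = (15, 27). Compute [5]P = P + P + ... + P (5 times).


k = 5 = 101_2 (binary, LSB first: 101)
Double-and-add from P = (15, 27):
  bit 0 = 1: acc = O + (15, 27) = (15, 27)
  bit 1 = 0: acc unchanged = (15, 27)
  bit 2 = 1: acc = (15, 27) + (13, 4) = (19, 20)

5P = (19, 20)


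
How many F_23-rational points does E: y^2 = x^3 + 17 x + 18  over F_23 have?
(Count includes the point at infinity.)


For each x in F_23, count y with y^2 = x^3 + 17 x + 18 mod 23:
  x = 0: RHS = 18, y in [8, 15]  -> 2 point(s)
  x = 1: RHS = 13, y in [6, 17]  -> 2 point(s)
  x = 3: RHS = 4, y in [2, 21]  -> 2 point(s)
  x = 4: RHS = 12, y in [9, 14]  -> 2 point(s)
  x = 9: RHS = 3, y in [7, 16]  -> 2 point(s)
  x = 11: RHS = 18, y in [8, 15]  -> 2 point(s)
  x = 12: RHS = 18, y in [8, 15]  -> 2 point(s)
  x = 16: RHS = 16, y in [4, 19]  -> 2 point(s)
  x = 19: RHS = 1, y in [1, 22]  -> 2 point(s)
  x = 20: RHS = 9, y in [3, 20]  -> 2 point(s)
  x = 22: RHS = 0, y in [0]  -> 1 point(s)
Affine points: 21. Add the point at infinity: total = 22.

#E(F_23) = 22


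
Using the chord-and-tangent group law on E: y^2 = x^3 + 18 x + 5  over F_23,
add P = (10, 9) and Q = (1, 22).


P != Q, so use the chord formula.
s = (y2 - y1) / (x2 - x1) = (13) / (14) mod 23 = 19
x3 = s^2 - x1 - x2 mod 23 = 19^2 - 10 - 1 = 5
y3 = s (x1 - x3) - y1 mod 23 = 19 * (10 - 5) - 9 = 17

P + Q = (5, 17)


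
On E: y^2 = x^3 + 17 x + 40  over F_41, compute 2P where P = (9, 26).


Doubling: s = (3 x1^2 + a) / (2 y1)
s = (3*9^2 + 17) / (2*26) mod 41 = 5
x3 = s^2 - 2 x1 mod 41 = 5^2 - 2*9 = 7
y3 = s (x1 - x3) - y1 mod 41 = 5 * (9 - 7) - 26 = 25

2P = (7, 25)


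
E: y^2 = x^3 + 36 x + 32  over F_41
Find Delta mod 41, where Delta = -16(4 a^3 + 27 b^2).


4 a^3 + 27 b^2 = 4*36^3 + 27*32^2 = 186624 + 27648 = 214272
Delta = -16 * (214272) = -3428352
Delta mod 41 = 27

Delta = 27 (mod 41)


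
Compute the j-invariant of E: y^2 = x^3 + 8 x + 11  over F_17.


Delta = -16(4 a^3 + 27 b^2) mod 17 = 11
-1728 * (4 a)^3 = -1728 * (4*8)^3 mod 17 = 3
j = 3 * 11^(-1) mod 17 = 8

j = 8 (mod 17)


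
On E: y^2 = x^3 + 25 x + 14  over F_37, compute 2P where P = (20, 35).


k = 2 = 10_2 (binary, LSB first: 01)
Double-and-add from P = (20, 35):
  bit 0 = 0: acc unchanged = O
  bit 1 = 1: acc = O + (35, 17) = (35, 17)

2P = (35, 17)


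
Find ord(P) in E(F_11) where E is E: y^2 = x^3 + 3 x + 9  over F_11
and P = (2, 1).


Compute successive multiples of P until we hit O:
  1P = (2, 1)
  2P = (0, 3)
  3P = (10, 7)
  4P = (3, 1)
  5P = (6, 10)
  6P = (6, 1)
  7P = (3, 10)
  8P = (10, 4)
  ... (continuing to 11P)
  11P = O

ord(P) = 11


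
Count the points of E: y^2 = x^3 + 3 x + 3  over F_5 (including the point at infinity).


For each x in F_5, count y with y^2 = x^3 + 3 x + 3 mod 5:
  x = 3: RHS = 4, y in [2, 3]  -> 2 point(s)
  x = 4: RHS = 4, y in [2, 3]  -> 2 point(s)
Affine points: 4. Add the point at infinity: total = 5.

#E(F_5) = 5


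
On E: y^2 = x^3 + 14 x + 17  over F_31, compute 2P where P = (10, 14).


Doubling: s = (3 x1^2 + a) / (2 y1)
s = (3*10^2 + 14) / (2*14) mod 31 = 9
x3 = s^2 - 2 x1 mod 31 = 9^2 - 2*10 = 30
y3 = s (x1 - x3) - y1 mod 31 = 9 * (10 - 30) - 14 = 23

2P = (30, 23)


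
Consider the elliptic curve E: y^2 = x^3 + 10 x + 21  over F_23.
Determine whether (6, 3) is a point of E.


Check whether y^2 = x^3 + 10 x + 21 (mod 23) for (x, y) = (6, 3).
LHS: y^2 = 3^2 mod 23 = 9
RHS: x^3 + 10 x + 21 = 6^3 + 10*6 + 21 mod 23 = 21
LHS != RHS

No, not on the curve


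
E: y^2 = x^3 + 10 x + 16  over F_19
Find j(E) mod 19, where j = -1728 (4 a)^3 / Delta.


Delta = -16(4 a^3 + 27 b^2) mod 19 = 18
-1728 * (4 a)^3 = -1728 * (4*10)^3 mod 19 = 8
j = 8 * 18^(-1) mod 19 = 11

j = 11 (mod 19)


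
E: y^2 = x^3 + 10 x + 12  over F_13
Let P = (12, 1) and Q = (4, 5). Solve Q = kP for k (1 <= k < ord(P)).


Enumerate multiples of P until we hit Q = (4, 5):
  1P = (12, 1)
  2P = (2, 12)
  3P = (11, 7)
  4P = (0, 5)
  5P = (4, 5)
Match found at i = 5.

k = 5


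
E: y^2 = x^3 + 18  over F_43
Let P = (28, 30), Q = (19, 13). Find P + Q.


P != Q, so use the chord formula.
s = (y2 - y1) / (x2 - x1) = (26) / (34) mod 43 = 21
x3 = s^2 - x1 - x2 mod 43 = 21^2 - 28 - 19 = 7
y3 = s (x1 - x3) - y1 mod 43 = 21 * (28 - 7) - 30 = 24

P + Q = (7, 24)


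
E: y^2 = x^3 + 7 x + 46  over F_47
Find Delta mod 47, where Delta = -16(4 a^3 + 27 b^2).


4 a^3 + 27 b^2 = 4*7^3 + 27*46^2 = 1372 + 57132 = 58504
Delta = -16 * (58504) = -936064
Delta mod 47 = 35

Delta = 35 (mod 47)


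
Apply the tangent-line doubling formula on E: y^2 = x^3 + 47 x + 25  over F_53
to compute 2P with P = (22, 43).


Doubling: s = (3 x1^2 + a) / (2 y1)
s = (3*22^2 + 47) / (2*43) mod 53 = 39
x3 = s^2 - 2 x1 mod 53 = 39^2 - 2*22 = 46
y3 = s (x1 - x3) - y1 mod 53 = 39 * (22 - 46) - 43 = 28

2P = (46, 28)


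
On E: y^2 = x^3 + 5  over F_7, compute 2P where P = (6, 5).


k = 2 = 10_2 (binary, LSB first: 01)
Double-and-add from P = (6, 5):
  bit 0 = 0: acc unchanged = O
  bit 1 = 1: acc = O + (3, 5) = (3, 5)

2P = (3, 5)


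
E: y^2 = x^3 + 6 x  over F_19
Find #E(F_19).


For each x in F_19, count y with y^2 = x^3 + 6 x + 0 mod 19:
  x = 0: RHS = 0, y in [0]  -> 1 point(s)
  x = 1: RHS = 7, y in [8, 11]  -> 2 point(s)
  x = 2: RHS = 1, y in [1, 18]  -> 2 point(s)
  x = 3: RHS = 7, y in [8, 11]  -> 2 point(s)
  x = 6: RHS = 5, y in [9, 10]  -> 2 point(s)
  x = 7: RHS = 5, y in [9, 10]  -> 2 point(s)
  x = 8: RHS = 9, y in [3, 16]  -> 2 point(s)
  x = 9: RHS = 4, y in [2, 17]  -> 2 point(s)
  x = 14: RHS = 16, y in [4, 15]  -> 2 point(s)
  x = 15: RHS = 7, y in [8, 11]  -> 2 point(s)
Affine points: 19. Add the point at infinity: total = 20.

#E(F_19) = 20


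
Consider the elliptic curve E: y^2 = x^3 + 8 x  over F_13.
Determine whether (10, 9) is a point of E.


Check whether y^2 = x^3 + 8 x + 0 (mod 13) for (x, y) = (10, 9).
LHS: y^2 = 9^2 mod 13 = 3
RHS: x^3 + 8 x + 0 = 10^3 + 8*10 + 0 mod 13 = 1
LHS != RHS

No, not on the curve


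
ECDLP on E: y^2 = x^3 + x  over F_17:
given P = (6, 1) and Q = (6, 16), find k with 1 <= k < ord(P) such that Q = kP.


Enumerate multiples of P until we hit Q = (6, 16):
  1P = (6, 1)
  2P = (13, 0)
  3P = (6, 16)
Match found at i = 3.

k = 3


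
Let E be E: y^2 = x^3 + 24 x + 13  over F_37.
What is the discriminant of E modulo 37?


4 a^3 + 27 b^2 = 4*24^3 + 27*13^2 = 55296 + 4563 = 59859
Delta = -16 * (59859) = -957744
Delta mod 37 = 1

Delta = 1 (mod 37)


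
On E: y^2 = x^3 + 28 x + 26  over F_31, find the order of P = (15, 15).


Compute successive multiples of P until we hit O:
  1P = (15, 15)
  2P = (8, 24)
  3P = (28, 15)
  4P = (19, 16)
  5P = (30, 20)
  6P = (24, 13)
  7P = (2, 20)
  8P = (18, 10)
  ... (continuing to 17P)
  17P = O

ord(P) = 17


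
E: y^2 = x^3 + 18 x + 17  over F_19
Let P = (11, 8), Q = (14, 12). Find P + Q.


P != Q, so use the chord formula.
s = (y2 - y1) / (x2 - x1) = (4) / (3) mod 19 = 14
x3 = s^2 - x1 - x2 mod 19 = 14^2 - 11 - 14 = 0
y3 = s (x1 - x3) - y1 mod 19 = 14 * (11 - 0) - 8 = 13

P + Q = (0, 13)


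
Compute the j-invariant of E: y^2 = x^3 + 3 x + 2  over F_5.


Delta = -16(4 a^3 + 27 b^2) mod 5 = 4
-1728 * (4 a)^3 = -1728 * (4*3)^3 mod 5 = 1
j = 1 * 4^(-1) mod 5 = 4

j = 4 (mod 5)


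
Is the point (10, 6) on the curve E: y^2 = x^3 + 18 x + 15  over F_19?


Check whether y^2 = x^3 + 18 x + 15 (mod 19) for (x, y) = (10, 6).
LHS: y^2 = 6^2 mod 19 = 17
RHS: x^3 + 18 x + 15 = 10^3 + 18*10 + 15 mod 19 = 17
LHS = RHS

Yes, on the curve


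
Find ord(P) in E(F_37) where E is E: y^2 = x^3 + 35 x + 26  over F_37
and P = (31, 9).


Compute successive multiples of P until we hit O:
  1P = (31, 9)
  2P = (1, 32)
  3P = (9, 21)
  4P = (8, 2)
  5P = (26, 7)
  6P = (29, 14)
  7P = (11, 15)
  8P = (11, 22)
  ... (continuing to 15P)
  15P = O

ord(P) = 15


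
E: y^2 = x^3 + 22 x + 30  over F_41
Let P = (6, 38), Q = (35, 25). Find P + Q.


P != Q, so use the chord formula.
s = (y2 - y1) / (x2 - x1) = (28) / (29) mod 41 = 25
x3 = s^2 - x1 - x2 mod 41 = 25^2 - 6 - 35 = 10
y3 = s (x1 - x3) - y1 mod 41 = 25 * (6 - 10) - 38 = 26

P + Q = (10, 26)


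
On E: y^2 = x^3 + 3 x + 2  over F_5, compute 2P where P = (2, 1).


k = 2 = 10_2 (binary, LSB first: 01)
Double-and-add from P = (2, 1):
  bit 0 = 0: acc unchanged = O
  bit 1 = 1: acc = O + (1, 4) = (1, 4)

2P = (1, 4)


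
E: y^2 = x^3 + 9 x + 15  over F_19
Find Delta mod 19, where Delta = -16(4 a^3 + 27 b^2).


4 a^3 + 27 b^2 = 4*9^3 + 27*15^2 = 2916 + 6075 = 8991
Delta = -16 * (8991) = -143856
Delta mod 19 = 12

Delta = 12 (mod 19)


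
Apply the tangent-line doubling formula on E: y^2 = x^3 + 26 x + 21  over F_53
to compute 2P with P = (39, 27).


Doubling: s = (3 x1^2 + a) / (2 y1)
s = (3*39^2 + 26) / (2*27) mod 53 = 31
x3 = s^2 - 2 x1 mod 53 = 31^2 - 2*39 = 35
y3 = s (x1 - x3) - y1 mod 53 = 31 * (39 - 35) - 27 = 44

2P = (35, 44)


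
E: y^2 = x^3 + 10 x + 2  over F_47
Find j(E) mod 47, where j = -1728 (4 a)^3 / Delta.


Delta = -16(4 a^3 + 27 b^2) mod 47 = 25
-1728 * (4 a)^3 = -1728 * (4*10)^3 mod 47 = 34
j = 34 * 25^(-1) mod 47 = 7

j = 7 (mod 47)


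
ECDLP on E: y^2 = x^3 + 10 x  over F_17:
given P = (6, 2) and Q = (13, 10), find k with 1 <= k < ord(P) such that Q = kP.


Enumerate multiples of P until we hit Q = (13, 10):
  1P = (6, 2)
  2P = (4, 6)
  3P = (11, 8)
  4P = (13, 10)
Match found at i = 4.

k = 4


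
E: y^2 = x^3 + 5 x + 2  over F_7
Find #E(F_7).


For each x in F_7, count y with y^2 = x^3 + 5 x + 2 mod 7:
  x = 0: RHS = 2, y in [3, 4]  -> 2 point(s)
  x = 1: RHS = 1, y in [1, 6]  -> 2 point(s)
  x = 3: RHS = 2, y in [3, 4]  -> 2 point(s)
  x = 4: RHS = 2, y in [3, 4]  -> 2 point(s)
Affine points: 8. Add the point at infinity: total = 9.

#E(F_7) = 9


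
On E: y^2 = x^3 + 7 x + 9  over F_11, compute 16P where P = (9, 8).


k = 16 = 10000_2 (binary, LSB first: 00001)
Double-and-add from P = (9, 8):
  bit 0 = 0: acc unchanged = O
  bit 1 = 0: acc unchanged = O
  bit 2 = 0: acc unchanged = O
  bit 3 = 0: acc unchanged = O
  bit 4 = 1: acc = O + (9, 3) = (9, 3)

16P = (9, 3)


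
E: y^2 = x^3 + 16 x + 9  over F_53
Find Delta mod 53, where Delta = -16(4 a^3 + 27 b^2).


4 a^3 + 27 b^2 = 4*16^3 + 27*9^2 = 16384 + 2187 = 18571
Delta = -16 * (18571) = -297136
Delta mod 53 = 35

Delta = 35 (mod 53)


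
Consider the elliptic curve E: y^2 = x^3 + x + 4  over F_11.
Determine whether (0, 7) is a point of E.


Check whether y^2 = x^3 + 1 x + 4 (mod 11) for (x, y) = (0, 7).
LHS: y^2 = 7^2 mod 11 = 5
RHS: x^3 + 1 x + 4 = 0^3 + 1*0 + 4 mod 11 = 4
LHS != RHS

No, not on the curve


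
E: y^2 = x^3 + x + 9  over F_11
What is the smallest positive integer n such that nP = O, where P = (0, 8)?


Compute successive multiples of P until we hit O:
  1P = (0, 8)
  2P = (4, 0)
  3P = (0, 3)
  4P = O

ord(P) = 4


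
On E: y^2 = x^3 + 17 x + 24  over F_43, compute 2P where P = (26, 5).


Doubling: s = (3 x1^2 + a) / (2 y1)
s = (3*26^2 + 17) / (2*5) mod 43 = 11
x3 = s^2 - 2 x1 mod 43 = 11^2 - 2*26 = 26
y3 = s (x1 - x3) - y1 mod 43 = 11 * (26 - 26) - 5 = 38

2P = (26, 38)


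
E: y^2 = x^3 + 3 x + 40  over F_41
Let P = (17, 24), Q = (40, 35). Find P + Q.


P != Q, so use the chord formula.
s = (y2 - y1) / (x2 - x1) = (11) / (23) mod 41 = 29
x3 = s^2 - x1 - x2 mod 41 = 29^2 - 17 - 40 = 5
y3 = s (x1 - x3) - y1 mod 41 = 29 * (17 - 5) - 24 = 37

P + Q = (5, 37)


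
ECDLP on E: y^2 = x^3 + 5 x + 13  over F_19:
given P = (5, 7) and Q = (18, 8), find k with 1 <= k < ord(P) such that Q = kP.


Enumerate multiples of P until we hit Q = (18, 8):
  1P = (5, 7)
  2P = (18, 11)
  3P = (7, 7)
  4P = (7, 12)
  5P = (18, 8)
Match found at i = 5.

k = 5


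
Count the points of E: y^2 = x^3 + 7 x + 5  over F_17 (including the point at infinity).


For each x in F_17, count y with y^2 = x^3 + 7 x + 5 mod 17:
  x = 1: RHS = 13, y in [8, 9]  -> 2 point(s)
  x = 3: RHS = 2, y in [6, 11]  -> 2 point(s)
  x = 6: RHS = 8, y in [5, 12]  -> 2 point(s)
  x = 9: RHS = 15, y in [7, 10]  -> 2 point(s)
  x = 10: RHS = 4, y in [2, 15]  -> 2 point(s)
  x = 11: RHS = 2, y in [6, 11]  -> 2 point(s)
  x = 12: RHS = 15, y in [7, 10]  -> 2 point(s)
  x = 13: RHS = 15, y in [7, 10]  -> 2 point(s)
  x = 14: RHS = 8, y in [5, 12]  -> 2 point(s)
  x = 15: RHS = 0, y in [0]  -> 1 point(s)
Affine points: 19. Add the point at infinity: total = 20.

#E(F_17) = 20


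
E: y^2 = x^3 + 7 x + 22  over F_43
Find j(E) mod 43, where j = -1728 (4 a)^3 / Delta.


Delta = -16(4 a^3 + 27 b^2) mod 43 = 42
-1728 * (4 a)^3 = -1728 * (4*7)^3 mod 43 = 39
j = 39 * 42^(-1) mod 43 = 4

j = 4 (mod 43)


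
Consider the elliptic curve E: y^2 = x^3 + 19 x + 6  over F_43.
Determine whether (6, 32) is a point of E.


Check whether y^2 = x^3 + 19 x + 6 (mod 43) for (x, y) = (6, 32).
LHS: y^2 = 32^2 mod 43 = 35
RHS: x^3 + 19 x + 6 = 6^3 + 19*6 + 6 mod 43 = 35
LHS = RHS

Yes, on the curve


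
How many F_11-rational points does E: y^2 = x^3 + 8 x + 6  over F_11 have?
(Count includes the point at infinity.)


For each x in F_11, count y with y^2 = x^3 + 8 x + 6 mod 11:
  x = 1: RHS = 4, y in [2, 9]  -> 2 point(s)
  x = 4: RHS = 3, y in [5, 6]  -> 2 point(s)
  x = 7: RHS = 9, y in [3, 8]  -> 2 point(s)
  x = 9: RHS = 4, y in [2, 9]  -> 2 point(s)
Affine points: 8. Add the point at infinity: total = 9.

#E(F_11) = 9


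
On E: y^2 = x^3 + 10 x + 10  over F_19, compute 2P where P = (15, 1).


k = 2 = 10_2 (binary, LSB first: 01)
Double-and-add from P = (15, 1):
  bit 0 = 0: acc unchanged = O
  bit 1 = 1: acc = O + (13, 0) = (13, 0)

2P = (13, 0)


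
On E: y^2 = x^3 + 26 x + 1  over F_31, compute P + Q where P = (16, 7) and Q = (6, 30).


P != Q, so use the chord formula.
s = (y2 - y1) / (x2 - x1) = (23) / (21) mod 31 = 7
x3 = s^2 - x1 - x2 mod 31 = 7^2 - 16 - 6 = 27
y3 = s (x1 - x3) - y1 mod 31 = 7 * (16 - 27) - 7 = 9

P + Q = (27, 9)


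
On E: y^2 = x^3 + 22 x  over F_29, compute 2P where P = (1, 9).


Doubling: s = (3 x1^2 + a) / (2 y1)
s = (3*1^2 + 22) / (2*9) mod 29 = 3
x3 = s^2 - 2 x1 mod 29 = 3^2 - 2*1 = 7
y3 = s (x1 - x3) - y1 mod 29 = 3 * (1 - 7) - 9 = 2

2P = (7, 2)


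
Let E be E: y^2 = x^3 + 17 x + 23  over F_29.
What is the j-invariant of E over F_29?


Delta = -16(4 a^3 + 27 b^2) mod 29 = 7
-1728 * (4 a)^3 = -1728 * (4*17)^3 mod 29 = 23
j = 23 * 7^(-1) mod 29 = 24

j = 24 (mod 29)


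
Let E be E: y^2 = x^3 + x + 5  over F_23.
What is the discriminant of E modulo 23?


4 a^3 + 27 b^2 = 4*1^3 + 27*5^2 = 4 + 675 = 679
Delta = -16 * (679) = -10864
Delta mod 23 = 15

Delta = 15 (mod 23)


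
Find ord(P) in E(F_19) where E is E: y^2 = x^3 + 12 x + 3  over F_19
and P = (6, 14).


Compute successive multiples of P until we hit O:
  1P = (6, 14)
  2P = (18, 16)
  3P = (4, 18)
  4P = (13, 0)
  5P = (4, 1)
  6P = (18, 3)
  7P = (6, 5)
  8P = O

ord(P) = 8


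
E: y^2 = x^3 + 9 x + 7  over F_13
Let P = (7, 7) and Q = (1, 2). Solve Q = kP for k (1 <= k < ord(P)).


Enumerate multiples of P until we hit Q = (1, 2):
  1P = (7, 7)
  2P = (12, 6)
  3P = (6, 11)
  4P = (3, 3)
  5P = (4, 9)
  6P = (1, 2)
Match found at i = 6.

k = 6


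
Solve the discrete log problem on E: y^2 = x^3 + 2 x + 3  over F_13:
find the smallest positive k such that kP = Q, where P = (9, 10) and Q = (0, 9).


Enumerate multiples of P until we hit Q = (0, 9):
  1P = (9, 10)
  2P = (11, 11)
  3P = (3, 6)
  4P = (0, 9)
Match found at i = 4.

k = 4


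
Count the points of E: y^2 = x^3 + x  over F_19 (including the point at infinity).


For each x in F_19, count y with y^2 = x^3 + 1 x + 0 mod 19:
  x = 0: RHS = 0, y in [0]  -> 1 point(s)
  x = 3: RHS = 11, y in [7, 12]  -> 2 point(s)
  x = 4: RHS = 11, y in [7, 12]  -> 2 point(s)
  x = 5: RHS = 16, y in [4, 15]  -> 2 point(s)
  x = 8: RHS = 7, y in [8, 11]  -> 2 point(s)
  x = 9: RHS = 16, y in [4, 15]  -> 2 point(s)
  x = 12: RHS = 11, y in [7, 12]  -> 2 point(s)
  x = 13: RHS = 6, y in [5, 14]  -> 2 point(s)
  x = 17: RHS = 9, y in [3, 16]  -> 2 point(s)
  x = 18: RHS = 17, y in [6, 13]  -> 2 point(s)
Affine points: 19. Add the point at infinity: total = 20.

#E(F_19) = 20


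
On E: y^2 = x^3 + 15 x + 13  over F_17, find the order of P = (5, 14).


Compute successive multiples of P until we hit O:
  1P = (5, 14)
  2P = (11, 8)
  3P = (2, 0)
  4P = (11, 9)
  5P = (5, 3)
  6P = O

ord(P) = 6


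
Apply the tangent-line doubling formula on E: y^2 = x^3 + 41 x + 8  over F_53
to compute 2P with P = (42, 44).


Doubling: s = (3 x1^2 + a) / (2 y1)
s = (3*42^2 + 41) / (2*44) mod 53 = 7
x3 = s^2 - 2 x1 mod 53 = 7^2 - 2*42 = 18
y3 = s (x1 - x3) - y1 mod 53 = 7 * (42 - 18) - 44 = 18

2P = (18, 18)


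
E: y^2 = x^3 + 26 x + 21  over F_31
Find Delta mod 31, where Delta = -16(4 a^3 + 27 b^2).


4 a^3 + 27 b^2 = 4*26^3 + 27*21^2 = 70304 + 11907 = 82211
Delta = -16 * (82211) = -1315376
Delta mod 31 = 16

Delta = 16 (mod 31)


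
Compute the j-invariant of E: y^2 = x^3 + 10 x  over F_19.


Delta = -16(4 a^3 + 27 b^2) mod 19 = 11
-1728 * (4 a)^3 = -1728 * (4*10)^3 mod 19 = 8
j = 8 * 11^(-1) mod 19 = 18

j = 18 (mod 19)


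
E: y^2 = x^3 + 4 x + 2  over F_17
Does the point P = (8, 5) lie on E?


Check whether y^2 = x^3 + 4 x + 2 (mod 17) for (x, y) = (8, 5).
LHS: y^2 = 5^2 mod 17 = 8
RHS: x^3 + 4 x + 2 = 8^3 + 4*8 + 2 mod 17 = 2
LHS != RHS

No, not on the curve


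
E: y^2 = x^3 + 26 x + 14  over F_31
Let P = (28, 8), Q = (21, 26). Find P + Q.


P != Q, so use the chord formula.
s = (y2 - y1) / (x2 - x1) = (18) / (24) mod 31 = 24
x3 = s^2 - x1 - x2 mod 31 = 24^2 - 28 - 21 = 0
y3 = s (x1 - x3) - y1 mod 31 = 24 * (28 - 0) - 8 = 13

P + Q = (0, 13)


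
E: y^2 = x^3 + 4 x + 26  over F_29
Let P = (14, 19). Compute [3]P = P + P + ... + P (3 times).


k = 3 = 11_2 (binary, LSB first: 11)
Double-and-add from P = (14, 19):
  bit 0 = 1: acc = O + (14, 19) = (14, 19)
  bit 1 = 1: acc = (14, 19) + (6, 11) = (10, 14)

3P = (10, 14)


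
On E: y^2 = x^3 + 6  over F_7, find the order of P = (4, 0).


Compute successive multiples of P until we hit O:
  1P = (4, 0)
  2P = O

ord(P) = 2


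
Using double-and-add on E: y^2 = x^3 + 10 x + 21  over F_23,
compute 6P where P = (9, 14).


k = 6 = 110_2 (binary, LSB first: 011)
Double-and-add from P = (9, 14):
  bit 0 = 0: acc unchanged = O
  bit 1 = 1: acc = O + (5, 9) = (5, 9)
  bit 2 = 1: acc = (5, 9) + (3, 3) = (1, 3)

6P = (1, 3)


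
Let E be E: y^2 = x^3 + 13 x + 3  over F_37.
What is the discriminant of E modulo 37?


4 a^3 + 27 b^2 = 4*13^3 + 27*3^2 = 8788 + 243 = 9031
Delta = -16 * (9031) = -144496
Delta mod 37 = 26

Delta = 26 (mod 37)


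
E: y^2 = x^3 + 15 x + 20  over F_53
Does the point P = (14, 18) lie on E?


Check whether y^2 = x^3 + 15 x + 20 (mod 53) for (x, y) = (14, 18).
LHS: y^2 = 18^2 mod 53 = 6
RHS: x^3 + 15 x + 20 = 14^3 + 15*14 + 20 mod 53 = 6
LHS = RHS

Yes, on the curve


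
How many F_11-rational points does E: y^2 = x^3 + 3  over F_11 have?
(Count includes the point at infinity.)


For each x in F_11, count y with y^2 = x^3 + 0 x + 3 mod 11:
  x = 0: RHS = 3, y in [5, 6]  -> 2 point(s)
  x = 1: RHS = 4, y in [2, 9]  -> 2 point(s)
  x = 2: RHS = 0, y in [0]  -> 1 point(s)
  x = 4: RHS = 1, y in [1, 10]  -> 2 point(s)
  x = 7: RHS = 5, y in [4, 7]  -> 2 point(s)
  x = 8: RHS = 9, y in [3, 8]  -> 2 point(s)
Affine points: 11. Add the point at infinity: total = 12.

#E(F_11) = 12


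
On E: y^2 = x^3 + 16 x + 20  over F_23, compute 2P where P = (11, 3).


Doubling: s = (3 x1^2 + a) / (2 y1)
s = (3*11^2 + 16) / (2*3) mod 23 = 21
x3 = s^2 - 2 x1 mod 23 = 21^2 - 2*11 = 5
y3 = s (x1 - x3) - y1 mod 23 = 21 * (11 - 5) - 3 = 8

2P = (5, 8)


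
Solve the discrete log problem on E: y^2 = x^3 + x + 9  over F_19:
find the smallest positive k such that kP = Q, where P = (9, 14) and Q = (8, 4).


Enumerate multiples of P until we hit Q = (8, 4):
  1P = (9, 14)
  2P = (18, 8)
  3P = (3, 1)
  4P = (8, 4)
Match found at i = 4.

k = 4


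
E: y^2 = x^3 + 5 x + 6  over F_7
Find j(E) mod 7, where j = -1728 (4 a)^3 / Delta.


Delta = -16(4 a^3 + 27 b^2) mod 7 = 3
-1728 * (4 a)^3 = -1728 * (4*5)^3 mod 7 = 6
j = 6 * 3^(-1) mod 7 = 2

j = 2 (mod 7)


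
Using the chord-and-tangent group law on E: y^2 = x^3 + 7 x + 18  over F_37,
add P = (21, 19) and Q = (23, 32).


P != Q, so use the chord formula.
s = (y2 - y1) / (x2 - x1) = (13) / (2) mod 37 = 25
x3 = s^2 - x1 - x2 mod 37 = 25^2 - 21 - 23 = 26
y3 = s (x1 - x3) - y1 mod 37 = 25 * (21 - 26) - 19 = 4

P + Q = (26, 4)


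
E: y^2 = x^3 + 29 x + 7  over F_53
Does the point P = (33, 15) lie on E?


Check whether y^2 = x^3 + 29 x + 7 (mod 53) for (x, y) = (33, 15).
LHS: y^2 = 15^2 mod 53 = 13
RHS: x^3 + 29 x + 7 = 33^3 + 29*33 + 7 mod 53 = 13
LHS = RHS

Yes, on the curve


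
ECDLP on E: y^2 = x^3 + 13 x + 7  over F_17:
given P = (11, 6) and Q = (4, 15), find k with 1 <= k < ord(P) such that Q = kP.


Enumerate multiples of P until we hit Q = (4, 15):
  1P = (11, 6)
  2P = (4, 15)
Match found at i = 2.

k = 2


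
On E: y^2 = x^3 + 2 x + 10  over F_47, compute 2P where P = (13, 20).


Doubling: s = (3 x1^2 + a) / (2 y1)
s = (3*13^2 + 2) / (2*20) mod 47 = 28
x3 = s^2 - 2 x1 mod 47 = 28^2 - 2*13 = 6
y3 = s (x1 - x3) - y1 mod 47 = 28 * (13 - 6) - 20 = 35

2P = (6, 35)


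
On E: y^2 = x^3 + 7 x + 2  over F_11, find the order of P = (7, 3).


Compute successive multiples of P until we hit O:
  1P = (7, 3)
  2P = (8, 8)
  3P = (10, 4)
  4P = (10, 7)
  5P = (8, 3)
  6P = (7, 8)
  7P = O

ord(P) = 7


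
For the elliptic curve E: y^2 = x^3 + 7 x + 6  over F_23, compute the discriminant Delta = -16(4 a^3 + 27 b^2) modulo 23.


4 a^3 + 27 b^2 = 4*7^3 + 27*6^2 = 1372 + 972 = 2344
Delta = -16 * (2344) = -37504
Delta mod 23 = 9

Delta = 9 (mod 23)


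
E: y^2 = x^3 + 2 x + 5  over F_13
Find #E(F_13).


For each x in F_13, count y with y^2 = x^3 + 2 x + 5 mod 13:
  x = 2: RHS = 4, y in [2, 11]  -> 2 point(s)
  x = 3: RHS = 12, y in [5, 8]  -> 2 point(s)
  x = 4: RHS = 12, y in [5, 8]  -> 2 point(s)
  x = 5: RHS = 10, y in [6, 7]  -> 2 point(s)
  x = 6: RHS = 12, y in [5, 8]  -> 2 point(s)
  x = 8: RHS = 0, y in [0]  -> 1 point(s)
Affine points: 11. Add the point at infinity: total = 12.

#E(F_13) = 12


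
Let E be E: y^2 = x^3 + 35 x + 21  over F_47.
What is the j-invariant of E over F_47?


Delta = -16(4 a^3 + 27 b^2) mod 47 = 27
-1728 * (4 a)^3 = -1728 * (4*35)^3 mod 47 = 36
j = 36 * 27^(-1) mod 47 = 17

j = 17 (mod 47)


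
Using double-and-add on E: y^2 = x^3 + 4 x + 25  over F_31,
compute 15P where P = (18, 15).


k = 15 = 1111_2 (binary, LSB first: 1111)
Double-and-add from P = (18, 15):
  bit 0 = 1: acc = O + (18, 15) = (18, 15)
  bit 1 = 1: acc = (18, 15) + (3, 8) = (20, 13)
  bit 2 = 1: acc = (20, 13) + (25, 23) = (21, 16)
  bit 3 = 1: acc = (21, 16) + (30, 12) = (20, 18)

15P = (20, 18)


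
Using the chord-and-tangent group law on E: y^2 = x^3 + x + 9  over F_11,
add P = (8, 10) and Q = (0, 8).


P != Q, so use the chord formula.
s = (y2 - y1) / (x2 - x1) = (9) / (3) mod 11 = 3
x3 = s^2 - x1 - x2 mod 11 = 3^2 - 8 - 0 = 1
y3 = s (x1 - x3) - y1 mod 11 = 3 * (8 - 1) - 10 = 0

P + Q = (1, 0)


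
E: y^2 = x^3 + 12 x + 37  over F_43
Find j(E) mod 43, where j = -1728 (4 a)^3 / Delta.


Delta = -16(4 a^3 + 27 b^2) mod 43 = 18
-1728 * (4 a)^3 = -1728 * (4*12)^3 mod 43 = 32
j = 32 * 18^(-1) mod 43 = 40

j = 40 (mod 43)


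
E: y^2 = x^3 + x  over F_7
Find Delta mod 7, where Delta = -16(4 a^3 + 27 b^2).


4 a^3 + 27 b^2 = 4*1^3 + 27*0^2 = 4 + 0 = 4
Delta = -16 * (4) = -64
Delta mod 7 = 6

Delta = 6 (mod 7)


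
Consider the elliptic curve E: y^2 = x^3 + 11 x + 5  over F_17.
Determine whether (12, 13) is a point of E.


Check whether y^2 = x^3 + 11 x + 5 (mod 17) for (x, y) = (12, 13).
LHS: y^2 = 13^2 mod 17 = 16
RHS: x^3 + 11 x + 5 = 12^3 + 11*12 + 5 mod 17 = 12
LHS != RHS

No, not on the curve


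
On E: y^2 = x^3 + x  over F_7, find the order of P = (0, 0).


Compute successive multiples of P until we hit O:
  1P = (0, 0)
  2P = O

ord(P) = 2


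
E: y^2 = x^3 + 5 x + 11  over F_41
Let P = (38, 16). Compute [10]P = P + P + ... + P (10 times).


k = 10 = 1010_2 (binary, LSB first: 0101)
Double-and-add from P = (38, 16):
  bit 0 = 0: acc unchanged = O
  bit 1 = 1: acc = O + (7, 15) = (7, 15)
  bit 2 = 0: acc unchanged = (7, 15)
  bit 3 = 1: acc = (7, 15) + (12, 35) = (38, 25)

10P = (38, 25)


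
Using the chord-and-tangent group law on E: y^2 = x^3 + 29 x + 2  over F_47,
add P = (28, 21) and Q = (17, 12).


P != Q, so use the chord formula.
s = (y2 - y1) / (x2 - x1) = (38) / (36) mod 47 = 35
x3 = s^2 - x1 - x2 mod 47 = 35^2 - 28 - 17 = 5
y3 = s (x1 - x3) - y1 mod 47 = 35 * (28 - 5) - 21 = 32

P + Q = (5, 32)


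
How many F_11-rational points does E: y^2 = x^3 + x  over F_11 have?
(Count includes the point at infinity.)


For each x in F_11, count y with y^2 = x^3 + 1 x + 0 mod 11:
  x = 0: RHS = 0, y in [0]  -> 1 point(s)
  x = 5: RHS = 9, y in [3, 8]  -> 2 point(s)
  x = 7: RHS = 9, y in [3, 8]  -> 2 point(s)
  x = 8: RHS = 3, y in [5, 6]  -> 2 point(s)
  x = 9: RHS = 1, y in [1, 10]  -> 2 point(s)
  x = 10: RHS = 9, y in [3, 8]  -> 2 point(s)
Affine points: 11. Add the point at infinity: total = 12.

#E(F_11) = 12


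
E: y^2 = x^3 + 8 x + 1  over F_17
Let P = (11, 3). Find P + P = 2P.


Doubling: s = (3 x1^2 + a) / (2 y1)
s = (3*11^2 + 8) / (2*3) mod 17 = 8
x3 = s^2 - 2 x1 mod 17 = 8^2 - 2*11 = 8
y3 = s (x1 - x3) - y1 mod 17 = 8 * (11 - 8) - 3 = 4

2P = (8, 4)


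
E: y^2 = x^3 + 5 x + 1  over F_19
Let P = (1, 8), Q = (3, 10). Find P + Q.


P != Q, so use the chord formula.
s = (y2 - y1) / (x2 - x1) = (2) / (2) mod 19 = 1
x3 = s^2 - x1 - x2 mod 19 = 1^2 - 1 - 3 = 16
y3 = s (x1 - x3) - y1 mod 19 = 1 * (1 - 16) - 8 = 15

P + Q = (16, 15)


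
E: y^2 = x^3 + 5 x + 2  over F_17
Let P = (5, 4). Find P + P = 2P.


Doubling: s = (3 x1^2 + a) / (2 y1)
s = (3*5^2 + 5) / (2*4) mod 17 = 10
x3 = s^2 - 2 x1 mod 17 = 10^2 - 2*5 = 5
y3 = s (x1 - x3) - y1 mod 17 = 10 * (5 - 5) - 4 = 13

2P = (5, 13)


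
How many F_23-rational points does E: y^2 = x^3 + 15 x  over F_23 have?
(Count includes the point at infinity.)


For each x in F_23, count y with y^2 = x^3 + 15 x + 0 mod 23:
  x = 0: RHS = 0, y in [0]  -> 1 point(s)
  x = 1: RHS = 16, y in [4, 19]  -> 2 point(s)
  x = 3: RHS = 3, y in [7, 16]  -> 2 point(s)
  x = 4: RHS = 9, y in [3, 20]  -> 2 point(s)
  x = 5: RHS = 16, y in [4, 19]  -> 2 point(s)
  x = 9: RHS = 13, y in [6, 17]  -> 2 point(s)
  x = 10: RHS = 0, y in [0]  -> 1 point(s)
  x = 11: RHS = 1, y in [1, 22]  -> 2 point(s)
  x = 13: RHS = 0, y in [0]  -> 1 point(s)
  x = 15: RHS = 12, y in [9, 14]  -> 2 point(s)
  x = 16: RHS = 12, y in [9, 14]  -> 2 point(s)
  x = 17: RHS = 16, y in [4, 19]  -> 2 point(s)
  x = 21: RHS = 8, y in [10, 13]  -> 2 point(s)
Affine points: 23. Add the point at infinity: total = 24.

#E(F_23) = 24


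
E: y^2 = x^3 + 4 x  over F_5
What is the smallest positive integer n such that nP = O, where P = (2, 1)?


Compute successive multiples of P until we hit O:
  1P = (2, 1)
  2P = (0, 0)
  3P = (2, 4)
  4P = O

ord(P) = 4


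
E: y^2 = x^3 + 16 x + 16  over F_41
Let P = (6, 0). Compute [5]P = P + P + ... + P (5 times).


k = 5 = 101_2 (binary, LSB first: 101)
Double-and-add from P = (6, 0):
  bit 0 = 1: acc = O + (6, 0) = (6, 0)
  bit 1 = 0: acc unchanged = (6, 0)
  bit 2 = 1: acc = (6, 0) + O = (6, 0)

5P = (6, 0)


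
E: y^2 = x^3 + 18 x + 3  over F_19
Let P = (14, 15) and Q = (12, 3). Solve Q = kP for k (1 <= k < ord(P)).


Enumerate multiples of P until we hit Q = (12, 3):
  1P = (14, 15)
  2P = (16, 13)
  3P = (9, 18)
  4P = (7, 15)
  5P = (17, 4)
  6P = (12, 3)
Match found at i = 6.

k = 6


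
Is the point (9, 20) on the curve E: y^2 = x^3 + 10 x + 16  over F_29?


Check whether y^2 = x^3 + 10 x + 16 (mod 29) for (x, y) = (9, 20).
LHS: y^2 = 20^2 mod 29 = 23
RHS: x^3 + 10 x + 16 = 9^3 + 10*9 + 16 mod 29 = 23
LHS = RHS

Yes, on the curve


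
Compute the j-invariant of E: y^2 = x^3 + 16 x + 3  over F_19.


Delta = -16(4 a^3 + 27 b^2) mod 19 = 6
-1728 * (4 a)^3 = -1728 * (4*16)^3 mod 19 = 1
j = 1 * 6^(-1) mod 19 = 16

j = 16 (mod 19)


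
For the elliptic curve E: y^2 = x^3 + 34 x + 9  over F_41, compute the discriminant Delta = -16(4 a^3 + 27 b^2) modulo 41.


4 a^3 + 27 b^2 = 4*34^3 + 27*9^2 = 157216 + 2187 = 159403
Delta = -16 * (159403) = -2550448
Delta mod 41 = 39

Delta = 39 (mod 41)


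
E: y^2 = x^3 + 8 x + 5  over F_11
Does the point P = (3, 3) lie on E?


Check whether y^2 = x^3 + 8 x + 5 (mod 11) for (x, y) = (3, 3).
LHS: y^2 = 3^2 mod 11 = 9
RHS: x^3 + 8 x + 5 = 3^3 + 8*3 + 5 mod 11 = 1
LHS != RHS

No, not on the curve


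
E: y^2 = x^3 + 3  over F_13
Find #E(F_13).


For each x in F_13, count y with y^2 = x^3 + 0 x + 3 mod 13:
  x = 0: RHS = 3, y in [4, 9]  -> 2 point(s)
  x = 1: RHS = 4, y in [2, 11]  -> 2 point(s)
  x = 3: RHS = 4, y in [2, 11]  -> 2 point(s)
  x = 9: RHS = 4, y in [2, 11]  -> 2 point(s)
Affine points: 8. Add the point at infinity: total = 9.

#E(F_13) = 9


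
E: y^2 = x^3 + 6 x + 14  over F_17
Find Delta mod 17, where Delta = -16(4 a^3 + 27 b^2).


4 a^3 + 27 b^2 = 4*6^3 + 27*14^2 = 864 + 5292 = 6156
Delta = -16 * (6156) = -98496
Delta mod 17 = 2

Delta = 2 (mod 17)


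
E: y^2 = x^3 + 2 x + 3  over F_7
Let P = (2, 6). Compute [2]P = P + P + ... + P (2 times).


k = 2 = 10_2 (binary, LSB first: 01)
Double-and-add from P = (2, 6):
  bit 0 = 0: acc unchanged = O
  bit 1 = 1: acc = O + (3, 1) = (3, 1)

2P = (3, 1)


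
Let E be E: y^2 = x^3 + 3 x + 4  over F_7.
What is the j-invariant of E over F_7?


Delta = -16(4 a^3 + 27 b^2) mod 7 = 5
-1728 * (4 a)^3 = -1728 * (4*3)^3 mod 7 = 6
j = 6 * 5^(-1) mod 7 = 4

j = 4 (mod 7)


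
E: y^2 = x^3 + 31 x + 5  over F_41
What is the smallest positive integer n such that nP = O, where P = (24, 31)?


Compute successive multiples of P until we hit O:
  1P = (24, 31)
  2P = (16, 28)
  3P = (21, 6)
  4P = (29, 23)
  5P = (25, 28)
  6P = (1, 23)
  7P = (0, 13)
  8P = (15, 27)
  ... (continuing to 35P)
  35P = O

ord(P) = 35


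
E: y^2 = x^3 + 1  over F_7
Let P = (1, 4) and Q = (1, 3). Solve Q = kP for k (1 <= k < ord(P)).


Enumerate multiples of P until we hit Q = (1, 3):
  1P = (1, 4)
  2P = (0, 6)
  3P = (3, 0)
  4P = (0, 1)
  5P = (1, 3)
Match found at i = 5.

k = 5


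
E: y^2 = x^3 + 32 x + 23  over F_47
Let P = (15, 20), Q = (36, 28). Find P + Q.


P != Q, so use the chord formula.
s = (y2 - y1) / (x2 - x1) = (8) / (21) mod 47 = 25
x3 = s^2 - x1 - x2 mod 47 = 25^2 - 15 - 36 = 10
y3 = s (x1 - x3) - y1 mod 47 = 25 * (15 - 10) - 20 = 11

P + Q = (10, 11)


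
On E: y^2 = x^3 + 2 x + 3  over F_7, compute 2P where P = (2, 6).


Doubling: s = (3 x1^2 + a) / (2 y1)
s = (3*2^2 + 2) / (2*6) mod 7 = 0
x3 = s^2 - 2 x1 mod 7 = 0^2 - 2*2 = 3
y3 = s (x1 - x3) - y1 mod 7 = 0 * (2 - 3) - 6 = 1

2P = (3, 1)


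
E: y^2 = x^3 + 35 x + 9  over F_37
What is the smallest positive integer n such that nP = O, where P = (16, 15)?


Compute successive multiples of P until we hit O:
  1P = (16, 15)
  2P = (12, 23)
  3P = (13, 16)
  4P = (4, 18)
  5P = (24, 24)
  6P = (0, 3)
  7P = (10, 8)
  8P = (36, 11)
  ... (continuing to 37P)
  37P = O

ord(P) = 37


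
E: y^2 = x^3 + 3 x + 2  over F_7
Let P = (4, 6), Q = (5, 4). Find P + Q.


P != Q, so use the chord formula.
s = (y2 - y1) / (x2 - x1) = (5) / (1) mod 7 = 5
x3 = s^2 - x1 - x2 mod 7 = 5^2 - 4 - 5 = 2
y3 = s (x1 - x3) - y1 mod 7 = 5 * (4 - 2) - 6 = 4

P + Q = (2, 4)


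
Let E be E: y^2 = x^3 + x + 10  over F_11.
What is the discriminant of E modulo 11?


4 a^3 + 27 b^2 = 4*1^3 + 27*10^2 = 4 + 2700 = 2704
Delta = -16 * (2704) = -43264
Delta mod 11 = 10

Delta = 10 (mod 11)


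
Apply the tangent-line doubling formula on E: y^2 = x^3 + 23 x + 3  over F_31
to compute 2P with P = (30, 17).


Doubling: s = (3 x1^2 + a) / (2 y1)
s = (3*30^2 + 23) / (2*17) mod 31 = 19
x3 = s^2 - 2 x1 mod 31 = 19^2 - 2*30 = 22
y3 = s (x1 - x3) - y1 mod 31 = 19 * (30 - 22) - 17 = 11

2P = (22, 11)


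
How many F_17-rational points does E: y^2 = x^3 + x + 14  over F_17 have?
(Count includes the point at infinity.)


For each x in F_17, count y with y^2 = x^3 + 1 x + 14 mod 17:
  x = 1: RHS = 16, y in [4, 13]  -> 2 point(s)
  x = 5: RHS = 8, y in [5, 12]  -> 2 point(s)
  x = 6: RHS = 15, y in [7, 10]  -> 2 point(s)
  x = 9: RHS = 4, y in [2, 15]  -> 2 point(s)
  x = 10: RHS = 4, y in [2, 15]  -> 2 point(s)
  x = 11: RHS = 13, y in [8, 9]  -> 2 point(s)
  x = 14: RHS = 1, y in [1, 16]  -> 2 point(s)
  x = 15: RHS = 4, y in [2, 15]  -> 2 point(s)
Affine points: 16. Add the point at infinity: total = 17.

#E(F_17) = 17


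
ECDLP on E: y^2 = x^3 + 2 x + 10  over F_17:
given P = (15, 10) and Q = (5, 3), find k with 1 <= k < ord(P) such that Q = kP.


Enumerate multiples of P until we hit Q = (5, 3):
  1P = (15, 10)
  2P = (5, 14)
  3P = (6, 0)
  4P = (5, 3)
Match found at i = 4.

k = 4


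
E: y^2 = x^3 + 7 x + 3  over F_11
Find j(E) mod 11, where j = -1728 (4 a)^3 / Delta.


Delta = -16(4 a^3 + 27 b^2) mod 11 = 10
-1728 * (4 a)^3 = -1728 * (4*7)^3 mod 11 = 4
j = 4 * 10^(-1) mod 11 = 7

j = 7 (mod 11)


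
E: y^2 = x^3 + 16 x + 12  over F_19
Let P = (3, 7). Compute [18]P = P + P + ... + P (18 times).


k = 18 = 10010_2 (binary, LSB first: 01001)
Double-and-add from P = (3, 7):
  bit 0 = 0: acc unchanged = O
  bit 1 = 1: acc = O + (14, 4) = (14, 4)
  bit 2 = 0: acc unchanged = (14, 4)
  bit 3 = 0: acc unchanged = (14, 4)
  bit 4 = 1: acc = (14, 4) + (6, 1) = (3, 12)

18P = (3, 12)


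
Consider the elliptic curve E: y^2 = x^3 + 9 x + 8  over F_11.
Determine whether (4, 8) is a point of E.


Check whether y^2 = x^3 + 9 x + 8 (mod 11) for (x, y) = (4, 8).
LHS: y^2 = 8^2 mod 11 = 9
RHS: x^3 + 9 x + 8 = 4^3 + 9*4 + 8 mod 11 = 9
LHS = RHS

Yes, on the curve


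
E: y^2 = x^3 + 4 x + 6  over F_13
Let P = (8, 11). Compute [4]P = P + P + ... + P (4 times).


k = 4 = 100_2 (binary, LSB first: 001)
Double-and-add from P = (8, 11):
  bit 0 = 0: acc unchanged = O
  bit 1 = 0: acc unchanged = O
  bit 2 = 1: acc = O + (11, 9) = (11, 9)

4P = (11, 9)


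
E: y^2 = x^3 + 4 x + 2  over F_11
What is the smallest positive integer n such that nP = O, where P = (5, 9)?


Compute successive multiples of P until we hit O:
  1P = (5, 9)
  2P = (4, 7)
  3P = (6, 0)
  4P = (4, 4)
  5P = (5, 2)
  6P = O

ord(P) = 6


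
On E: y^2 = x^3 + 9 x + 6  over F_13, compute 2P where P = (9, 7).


Doubling: s = (3 x1^2 + a) / (2 y1)
s = (3*9^2 + 9) / (2*7) mod 13 = 5
x3 = s^2 - 2 x1 mod 13 = 5^2 - 2*9 = 7
y3 = s (x1 - x3) - y1 mod 13 = 5 * (9 - 7) - 7 = 3

2P = (7, 3)


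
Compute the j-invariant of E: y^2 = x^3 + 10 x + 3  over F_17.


Delta = -16(4 a^3 + 27 b^2) mod 17 = 10
-1728 * (4 a)^3 = -1728 * (4*10)^3 mod 17 = 4
j = 4 * 10^(-1) mod 17 = 14

j = 14 (mod 17)


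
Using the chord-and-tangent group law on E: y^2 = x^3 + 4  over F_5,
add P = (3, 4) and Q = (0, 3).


P != Q, so use the chord formula.
s = (y2 - y1) / (x2 - x1) = (4) / (2) mod 5 = 2
x3 = s^2 - x1 - x2 mod 5 = 2^2 - 3 - 0 = 1
y3 = s (x1 - x3) - y1 mod 5 = 2 * (3 - 1) - 4 = 0

P + Q = (1, 0)


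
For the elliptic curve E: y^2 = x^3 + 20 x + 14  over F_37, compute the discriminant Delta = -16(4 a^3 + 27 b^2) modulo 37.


4 a^3 + 27 b^2 = 4*20^3 + 27*14^2 = 32000 + 5292 = 37292
Delta = -16 * (37292) = -596672
Delta mod 37 = 27

Delta = 27 (mod 37)


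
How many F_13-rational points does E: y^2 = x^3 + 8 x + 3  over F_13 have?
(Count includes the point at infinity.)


For each x in F_13, count y with y^2 = x^3 + 8 x + 3 mod 13:
  x = 0: RHS = 3, y in [4, 9]  -> 2 point(s)
  x = 1: RHS = 12, y in [5, 8]  -> 2 point(s)
  x = 2: RHS = 1, y in [1, 12]  -> 2 point(s)
  x = 5: RHS = 12, y in [5, 8]  -> 2 point(s)
  x = 7: RHS = 12, y in [5, 8]  -> 2 point(s)
  x = 10: RHS = 4, y in [2, 11]  -> 2 point(s)
Affine points: 12. Add the point at infinity: total = 13.

#E(F_13) = 13


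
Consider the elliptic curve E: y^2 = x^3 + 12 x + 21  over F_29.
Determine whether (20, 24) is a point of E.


Check whether y^2 = x^3 + 12 x + 21 (mod 29) for (x, y) = (20, 24).
LHS: y^2 = 24^2 mod 29 = 25
RHS: x^3 + 12 x + 21 = 20^3 + 12*20 + 21 mod 29 = 25
LHS = RHS

Yes, on the curve


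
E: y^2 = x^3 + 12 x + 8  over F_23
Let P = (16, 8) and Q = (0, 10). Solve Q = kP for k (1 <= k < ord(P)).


Enumerate multiples of P until we hit Q = (0, 10):
  1P = (16, 8)
  2P = (0, 13)
  3P = (0, 10)
Match found at i = 3.

k = 3


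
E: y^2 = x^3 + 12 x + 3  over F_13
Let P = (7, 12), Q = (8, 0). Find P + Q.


P != Q, so use the chord formula.
s = (y2 - y1) / (x2 - x1) = (1) / (1) mod 13 = 1
x3 = s^2 - x1 - x2 mod 13 = 1^2 - 7 - 8 = 12
y3 = s (x1 - x3) - y1 mod 13 = 1 * (7 - 12) - 12 = 9

P + Q = (12, 9)


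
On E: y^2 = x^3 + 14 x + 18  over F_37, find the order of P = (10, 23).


Compute successive multiples of P until we hit O:
  1P = (10, 23)
  2P = (21, 29)
  3P = (17, 27)
  4P = (36, 15)
  5P = (27, 5)
  6P = (33, 34)
  7P = (5, 18)
  8P = (23, 1)
  ... (continuing to 35P)
  35P = O

ord(P) = 35


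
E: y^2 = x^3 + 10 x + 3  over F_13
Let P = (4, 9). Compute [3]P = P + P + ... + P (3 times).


k = 3 = 11_2 (binary, LSB first: 11)
Double-and-add from P = (4, 9):
  bit 0 = 1: acc = O + (4, 9) = (4, 9)
  bit 1 = 1: acc = (4, 9) + (8, 7) = (11, 1)

3P = (11, 1)


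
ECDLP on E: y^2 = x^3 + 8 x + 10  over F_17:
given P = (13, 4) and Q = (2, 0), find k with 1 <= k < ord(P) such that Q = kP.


Enumerate multiples of P until we hit Q = (2, 0):
  1P = (13, 4)
  2P = (6, 11)
  3P = (16, 16)
  4P = (4, 15)
  5P = (8, 5)
  6P = (11, 16)
  7P = (12, 7)
  8P = (1, 11)
  9P = (7, 1)
  10P = (10, 6)
  11P = (2, 0)
Match found at i = 11.

k = 11


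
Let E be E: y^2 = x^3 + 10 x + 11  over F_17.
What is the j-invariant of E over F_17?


Delta = -16(4 a^3 + 27 b^2) mod 17 = 8
-1728 * (4 a)^3 = -1728 * (4*10)^3 mod 17 = 4
j = 4 * 8^(-1) mod 17 = 9

j = 9 (mod 17)
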